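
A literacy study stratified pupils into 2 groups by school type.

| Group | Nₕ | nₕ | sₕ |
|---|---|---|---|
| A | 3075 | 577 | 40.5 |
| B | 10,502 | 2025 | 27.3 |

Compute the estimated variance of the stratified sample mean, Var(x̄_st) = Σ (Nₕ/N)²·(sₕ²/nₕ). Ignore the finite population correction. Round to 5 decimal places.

N = 13577; Wₕ = Nₕ/N.
group A: (3075/13577)²·40.5²/577 = 0.14581991
group B: (10502/13577)²·27.3²/2025 = 0.22020981
Sum = 0.36602972 → 0.36603.

0.36603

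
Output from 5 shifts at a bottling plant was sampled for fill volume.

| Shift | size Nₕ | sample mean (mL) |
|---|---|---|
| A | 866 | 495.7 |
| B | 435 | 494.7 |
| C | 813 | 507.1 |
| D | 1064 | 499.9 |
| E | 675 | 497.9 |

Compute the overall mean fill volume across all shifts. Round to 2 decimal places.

499.54

x̄_st = (Σ Nₕx̄ₕ) / (Σ Nₕ) = (866·495.7 + 435·494.7 + 813·507.1 + 1064·499.9 + 675·497.9) / 3853
= 1924719.1 / 3853 = 499.5378... → 499.54.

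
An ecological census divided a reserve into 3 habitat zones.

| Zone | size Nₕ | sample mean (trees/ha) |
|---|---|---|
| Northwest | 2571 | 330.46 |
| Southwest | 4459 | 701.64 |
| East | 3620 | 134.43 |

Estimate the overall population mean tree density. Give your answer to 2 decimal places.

x̄_st = (Σ Nₕx̄ₕ) / (Σ Nₕ) = (2571·330.46 + 4459·701.64 + 3620·134.43) / 10650
= 4464862.02 / 10650 = 419.2359... → 419.24.

419.24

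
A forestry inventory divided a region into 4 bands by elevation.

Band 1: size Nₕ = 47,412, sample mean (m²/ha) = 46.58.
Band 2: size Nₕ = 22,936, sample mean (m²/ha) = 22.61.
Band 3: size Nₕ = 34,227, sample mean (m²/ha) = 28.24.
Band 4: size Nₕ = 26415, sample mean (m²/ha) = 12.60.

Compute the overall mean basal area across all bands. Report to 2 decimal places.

x̄_st = (Σ Nₕx̄ₕ) / (Σ Nₕ) = (47412·46.58 + 22936·22.61 + 34227·28.24 + 26415·12.60) / 130990
= 4026433.4 / 130990 = 30.7385... → 30.74.

30.74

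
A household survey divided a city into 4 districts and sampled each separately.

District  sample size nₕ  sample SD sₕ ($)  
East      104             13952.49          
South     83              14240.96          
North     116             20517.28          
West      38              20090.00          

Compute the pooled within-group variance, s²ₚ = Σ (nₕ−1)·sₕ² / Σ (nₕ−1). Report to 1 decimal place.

296810024.1

East: (104−1)·13952.49² = 103·194671977.2001 = 20051213651.6103
South: (83−1)·14240.96² = 82·202804941.7216 = 16630005221.1712
North: (116−1)·20517.28² = 115·420958778.5984 = 48410259538.816
West: (38−1)·20090.00² = 37·403608100 = 14933499700
Numerator = 100024978111.5975; denominator = Σ(nₕ−1) = 337.
s²ₚ = 100024978111.5975/337 = 296810024.070... → 296810024.1.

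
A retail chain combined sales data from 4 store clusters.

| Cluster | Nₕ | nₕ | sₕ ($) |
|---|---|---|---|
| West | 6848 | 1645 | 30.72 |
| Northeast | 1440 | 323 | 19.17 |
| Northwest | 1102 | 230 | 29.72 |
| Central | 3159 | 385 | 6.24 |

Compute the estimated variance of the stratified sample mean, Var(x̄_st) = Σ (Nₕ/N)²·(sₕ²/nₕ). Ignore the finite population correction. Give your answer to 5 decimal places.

N = 12549. Term for each stratum: Wₕ²sₕ²/nₕ.
Var(x̄_st) = 0.17083851 + 0.01498126 + 0.02961520 + 0.00640899 = 0.22184397 → 0.22184.

0.22184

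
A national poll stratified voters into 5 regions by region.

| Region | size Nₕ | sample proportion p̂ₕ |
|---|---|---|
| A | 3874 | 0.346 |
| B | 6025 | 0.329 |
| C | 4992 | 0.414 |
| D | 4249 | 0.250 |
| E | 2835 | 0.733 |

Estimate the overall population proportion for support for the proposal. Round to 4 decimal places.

0.3882

Wₕ = Nₕ/N with N = 21975: 0.1763, 0.2742, 0.2272, 0.1934, 0.1290.
p̂_st = 0.1763·0.346 + 0.2742·0.329 + 0.2272·0.414 + 0.1934·0.250 + 0.1290·0.733 ≈ 0.388151... → 0.3882.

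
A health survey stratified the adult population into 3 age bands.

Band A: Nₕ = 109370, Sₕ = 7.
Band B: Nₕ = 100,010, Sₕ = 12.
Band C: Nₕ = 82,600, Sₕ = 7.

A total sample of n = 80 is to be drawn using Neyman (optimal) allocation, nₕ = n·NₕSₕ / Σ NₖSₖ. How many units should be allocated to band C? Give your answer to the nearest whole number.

A: NₕSₕ = 109370·7 = 765590
B: NₕSₕ = 100010·12 = 1200120
C: NₕSₕ = 82600·7 = 578200
Σ NₕSₕ = 2543910.
n_C = 80·578200/2543910 = 18.183... → 18.

18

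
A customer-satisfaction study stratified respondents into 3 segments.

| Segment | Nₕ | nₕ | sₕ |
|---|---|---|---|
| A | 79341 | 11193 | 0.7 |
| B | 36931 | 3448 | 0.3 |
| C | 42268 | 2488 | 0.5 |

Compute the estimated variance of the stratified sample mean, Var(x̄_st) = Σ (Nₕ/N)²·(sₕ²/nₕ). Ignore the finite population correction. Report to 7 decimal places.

N = 158540. Term for each stratum: Wₕ²sₕ²/nₕ.
Var(x̄_st) = 0.0000109640 + 0.0000014164 + 0.0000071423 = 0.0000195226 → 0.0000195.

0.0000195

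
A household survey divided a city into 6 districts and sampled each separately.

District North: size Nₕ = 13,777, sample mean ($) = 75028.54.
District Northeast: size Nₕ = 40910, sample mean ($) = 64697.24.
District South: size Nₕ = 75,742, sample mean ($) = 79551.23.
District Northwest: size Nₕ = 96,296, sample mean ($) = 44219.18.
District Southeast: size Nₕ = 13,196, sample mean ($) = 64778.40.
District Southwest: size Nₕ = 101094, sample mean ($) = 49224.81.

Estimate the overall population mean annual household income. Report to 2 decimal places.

58047.54

N = 13777 + 40910 + 75742 + 96296 + 13196 + 101094 = 341015.
Weight each subgroup mean by Nₕ/N and sum.
Σ Nₕx̄ₕ = 13777·75028.54 + 40910·64697.24 + 75742·79551.23 + 96296·44219.18 + 13196·64778.40 + 101094·49224.81 = 1033668195.58 + 2646764088.4 + 6025369262.66 + 4258130157.28 + 854815766.4 + 4976332942.14 = 19795080412.46.
Divide by N: 19795080412.46 / 341015 = 58047.5358... → 58047.54.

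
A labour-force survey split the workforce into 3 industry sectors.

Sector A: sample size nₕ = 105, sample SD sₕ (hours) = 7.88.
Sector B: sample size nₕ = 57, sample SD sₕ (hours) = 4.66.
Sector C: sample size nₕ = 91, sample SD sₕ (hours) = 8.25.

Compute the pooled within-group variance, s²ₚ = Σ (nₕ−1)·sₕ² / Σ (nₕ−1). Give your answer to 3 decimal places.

Degrees of freedom: 104 + 56 + 90 = 250.
Σ(nₕ−1)sₕ² = 104·62.0944 + 56·21.7156 + 90·68.0625 = 13799.5162.
s²ₚ = 13799.5162 / 250 = 55.19806... → 55.198.

55.198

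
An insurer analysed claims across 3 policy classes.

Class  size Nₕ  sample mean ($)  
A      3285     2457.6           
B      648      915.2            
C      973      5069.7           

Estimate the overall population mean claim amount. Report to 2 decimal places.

x̄_st = (Σ Nₕx̄ₕ) / (Σ Nₕ) = (3285·2457.6 + 648·915.2 + 973·5069.7) / 4906
= 13599083.7 / 4906 = 2771.9290... → 2771.93.

2771.93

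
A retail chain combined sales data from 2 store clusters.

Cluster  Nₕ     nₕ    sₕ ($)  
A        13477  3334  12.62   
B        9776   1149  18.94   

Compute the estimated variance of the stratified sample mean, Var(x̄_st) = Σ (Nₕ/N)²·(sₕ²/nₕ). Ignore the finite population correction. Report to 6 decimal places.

N = 23253; Wₕ = Nₕ/N.
cluster A: (13477/23253)²·12.62²/3334 = 0.016046547
cluster B: (9776/23253)²·18.94²/1149 = 0.055182875
Sum = 0.071229422 → 0.071229.

0.071229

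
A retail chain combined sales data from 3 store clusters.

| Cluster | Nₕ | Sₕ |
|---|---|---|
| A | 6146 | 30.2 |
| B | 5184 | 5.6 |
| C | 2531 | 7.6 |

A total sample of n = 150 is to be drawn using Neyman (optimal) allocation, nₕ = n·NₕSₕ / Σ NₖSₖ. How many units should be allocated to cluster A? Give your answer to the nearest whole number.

Σ NₕSₕ = 6146·30.2 + 5184·5.6 + 2531·7.6 = 233875.2.
Share for A: 185609.2/233875.2 = 0.79362.
n_A = 150 × 0.79362 = 119.044... → 119.

119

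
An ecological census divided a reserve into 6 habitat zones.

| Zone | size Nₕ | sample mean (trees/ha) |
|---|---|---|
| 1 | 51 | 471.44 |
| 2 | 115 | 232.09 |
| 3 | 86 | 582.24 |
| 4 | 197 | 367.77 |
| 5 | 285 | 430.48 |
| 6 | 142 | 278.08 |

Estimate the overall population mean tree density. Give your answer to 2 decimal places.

x̄_st = (Σ Nₕx̄ₕ) / (Σ Nₕ) = (51·471.44 + 115·232.09 + 86·582.24 + 197·367.77 + 285·430.48 + 142·278.08) / 876
= 335431.28 / 876 = 382.9124... → 382.91.

382.91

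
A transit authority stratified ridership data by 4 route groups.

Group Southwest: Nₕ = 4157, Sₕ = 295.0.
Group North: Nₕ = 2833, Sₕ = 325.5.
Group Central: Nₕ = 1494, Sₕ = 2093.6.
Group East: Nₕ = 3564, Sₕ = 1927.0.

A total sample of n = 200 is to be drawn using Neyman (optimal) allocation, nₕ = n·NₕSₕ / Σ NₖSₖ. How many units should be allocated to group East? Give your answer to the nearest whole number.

Σ NₕSₕ = 4157·295.0 + 2833·325.5 + 1494·2093.6 + 3564·1927.0 = 12144122.9.
Share for East: 6867828/12144122.9 = 0.56553.
n_East = 200 × 0.56553 = 113.105... → 113.

113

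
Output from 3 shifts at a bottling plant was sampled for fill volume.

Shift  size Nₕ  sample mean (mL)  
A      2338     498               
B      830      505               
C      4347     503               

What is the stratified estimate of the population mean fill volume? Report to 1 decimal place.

x̄_st = (Σ Nₕx̄ₕ) / (Σ Nₕ) = (2338·498 + 830·505 + 4347·503) / 7515
= 3770015 / 7515 = 501.665... → 501.7.

501.7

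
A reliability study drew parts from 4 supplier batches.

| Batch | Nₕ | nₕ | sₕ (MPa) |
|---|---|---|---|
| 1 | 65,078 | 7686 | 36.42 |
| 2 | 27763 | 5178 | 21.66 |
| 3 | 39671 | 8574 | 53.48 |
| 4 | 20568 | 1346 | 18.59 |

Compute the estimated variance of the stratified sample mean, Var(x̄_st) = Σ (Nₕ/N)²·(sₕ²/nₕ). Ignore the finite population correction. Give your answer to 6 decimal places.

0.061208

N = 153080; Wₕ = Nₕ/N.
batch 1: (65078/153080)²·36.42²/7686 = 0.031189685
batch 2: (27763/153080)²·21.66²/5178 = 0.002980237
batch 3: (39671/153080)²·53.48²/8574 = 0.022403130
batch 4: (20568/153080)²·18.59²/1346 = 0.004635120
Sum = 0.061208172 → 0.061208.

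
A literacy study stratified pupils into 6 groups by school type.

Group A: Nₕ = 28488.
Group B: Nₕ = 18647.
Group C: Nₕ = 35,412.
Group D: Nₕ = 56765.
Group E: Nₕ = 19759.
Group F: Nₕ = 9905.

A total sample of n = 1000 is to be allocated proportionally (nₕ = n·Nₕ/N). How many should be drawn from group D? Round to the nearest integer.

Share of group D = 56765/168976 = 0.33594.
Allocate 1000 × 0.33594 = 335.935... → 336.

336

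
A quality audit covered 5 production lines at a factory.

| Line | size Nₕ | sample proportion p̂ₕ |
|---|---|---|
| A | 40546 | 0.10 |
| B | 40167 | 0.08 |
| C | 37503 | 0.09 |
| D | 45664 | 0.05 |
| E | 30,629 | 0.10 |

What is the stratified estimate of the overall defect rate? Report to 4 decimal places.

0.0822

Wₕ = Nₕ/N with N = 194509: 0.2085, 0.2065, 0.1928, 0.2348, 0.1575.
p̂_st = 0.2085·0.10 + 0.2065·0.08 + 0.1928·0.09 + 0.2348·0.05 + 0.1575·0.10 ≈ 0.082204... → 0.0822.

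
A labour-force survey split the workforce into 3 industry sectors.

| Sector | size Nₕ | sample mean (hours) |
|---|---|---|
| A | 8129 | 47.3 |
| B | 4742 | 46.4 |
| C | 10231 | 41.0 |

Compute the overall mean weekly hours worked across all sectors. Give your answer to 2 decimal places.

44.33

N = 8129 + 4742 + 10231 = 23102.
Overall mean = Σ (Nₕ/N)·x̄ₕ — weight by population share, not a simple average.
Σ Nₕx̄ₕ = 8129·47.3 + 4742·46.4 + 10231·41.0 = 384501.7 + 220028.8 + 419471 = 1024001.5.
Divide by N: 1024001.5 / 23102 = 44.3252... → 44.33.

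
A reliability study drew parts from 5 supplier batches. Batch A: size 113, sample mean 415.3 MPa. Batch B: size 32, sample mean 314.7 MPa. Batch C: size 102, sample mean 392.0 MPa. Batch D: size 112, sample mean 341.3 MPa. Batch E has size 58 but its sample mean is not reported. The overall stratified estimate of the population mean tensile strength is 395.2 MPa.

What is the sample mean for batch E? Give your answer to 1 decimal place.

Σ Nₕx̄ₕ = N·μ, so 58·x̄_E = 417·395.2 − (113·415.3 + 32·314.7 + 102·392.0 + 112·341.3).
= 164798.4 − 135208.9 = 29589.5.
x̄_E = 29589.5 / 58 = 510.164... → 510.2.

510.2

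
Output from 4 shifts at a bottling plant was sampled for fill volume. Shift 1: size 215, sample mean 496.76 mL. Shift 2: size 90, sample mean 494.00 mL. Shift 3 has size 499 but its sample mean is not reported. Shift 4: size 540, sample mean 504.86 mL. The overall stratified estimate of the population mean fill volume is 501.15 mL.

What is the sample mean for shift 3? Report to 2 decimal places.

Σ Nₕx̄ₕ = N·μ, so 499·x̄_3 = 1344·501.15 − (215·496.76 + 90·494.00 + 540·504.86).
= 673545.6 − 423887.8 = 249657.8.
x̄_3 = 249657.8 / 499 = 500.3162... → 500.32.

500.32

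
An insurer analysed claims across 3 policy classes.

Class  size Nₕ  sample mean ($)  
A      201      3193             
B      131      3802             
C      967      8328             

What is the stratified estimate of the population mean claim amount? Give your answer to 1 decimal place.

N = 201 + 131 + 967 = 1299.
Overall mean = Σ (Nₕ/N)·x̄ₕ — weight by population share, not a simple average.
Σ Nₕx̄ₕ = 201·3193 + 131·3802 + 967·8328 = 641793 + 498062 + 8053176 = 9193031.
Divide by N: 9193031 / 1299 = 7077.006... → 7077.0.

7077.0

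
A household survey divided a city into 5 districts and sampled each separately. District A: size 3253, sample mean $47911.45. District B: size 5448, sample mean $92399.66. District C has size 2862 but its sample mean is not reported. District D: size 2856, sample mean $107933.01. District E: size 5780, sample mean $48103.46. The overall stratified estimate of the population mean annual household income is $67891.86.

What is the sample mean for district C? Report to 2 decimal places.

43956.57

N = 3253 + 5448 + 2862 + 2856 + 5780 = 20199.
Overall total = μ·N = 67891.86·20199 = 1371347680.14.
Subtract the known strata: 3253·47911.45 + 5448·92399.66 + 2856·107933.01 + 5780·48103.46 = 1245543969.89.
Remaining total for district C: 1371347680.14 − 1245543969.89 = 125803710.25.
Divide by its size: 125803710.25 / 2862 = 43956.5724... → 43956.57.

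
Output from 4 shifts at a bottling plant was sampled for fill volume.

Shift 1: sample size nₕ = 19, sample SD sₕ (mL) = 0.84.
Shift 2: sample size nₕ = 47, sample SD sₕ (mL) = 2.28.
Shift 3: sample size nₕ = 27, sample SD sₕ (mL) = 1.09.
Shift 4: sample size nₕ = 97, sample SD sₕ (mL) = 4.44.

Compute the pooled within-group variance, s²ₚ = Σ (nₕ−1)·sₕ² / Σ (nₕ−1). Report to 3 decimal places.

Degrees of freedom: 18 + 46 + 26 + 96 = 186.
Σ(nₕ−1)sₕ² = 18·0.7056 + 46·5.1984 + 26·1.1881 + 96·19.7136 = 2175.2234.
s²ₚ = 2175.2234 / 186 = 11.69475... → 11.695.

11.695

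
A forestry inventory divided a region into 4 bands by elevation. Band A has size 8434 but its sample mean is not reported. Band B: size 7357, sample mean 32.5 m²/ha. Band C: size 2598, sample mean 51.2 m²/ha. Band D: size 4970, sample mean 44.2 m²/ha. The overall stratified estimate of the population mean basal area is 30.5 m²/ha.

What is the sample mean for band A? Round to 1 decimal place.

N = 8434 + 7357 + 2598 + 4970 = 23359.
Overall total = μ·N = 30.5·23359 = 712449.5.
Subtract the known strata: 7357·32.5 + 2598·51.2 + 4970·44.2 = 591794.1.
Remaining total for band A: 712449.5 − 591794.1 = 120655.4.
Divide by its size: 120655.4 / 8434 = 14.306... → 14.3.

14.3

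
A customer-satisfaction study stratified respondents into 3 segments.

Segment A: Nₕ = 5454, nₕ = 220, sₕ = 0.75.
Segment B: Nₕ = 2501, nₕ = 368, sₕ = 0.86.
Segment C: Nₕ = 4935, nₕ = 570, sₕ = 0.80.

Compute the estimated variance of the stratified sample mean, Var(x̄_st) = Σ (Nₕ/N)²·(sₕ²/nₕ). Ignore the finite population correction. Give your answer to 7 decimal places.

N = 12890; Wₕ = Nₕ/N.
segment A: (5454/12890)²·0.75²/220 = 0.0004577457
segment B: (2501/12890)²·0.86²/368 = 0.0000756607
segment C: (4935/12890)²·0.80²/570 = 0.0001645787
Sum = 0.0006979851 → 0.0006980.

0.0006980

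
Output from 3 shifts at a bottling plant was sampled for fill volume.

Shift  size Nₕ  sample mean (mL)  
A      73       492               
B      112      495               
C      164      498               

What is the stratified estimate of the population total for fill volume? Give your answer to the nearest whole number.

Population total = Σ Nₕ·x̄ₕ (each stratum's size times its mean).
73·492 + 112·495 + 164·498 = 35916 + 55440 + 81672 = 173028.

173028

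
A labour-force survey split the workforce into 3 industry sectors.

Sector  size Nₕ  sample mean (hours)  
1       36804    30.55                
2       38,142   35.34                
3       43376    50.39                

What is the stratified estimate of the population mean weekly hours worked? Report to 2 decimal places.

39.37

N = 36804 + 38142 + 43376 = 118322.
The stratified mean weights each stratum mean by its population share Nₕ/N.
Σ Nₕx̄ₕ = 36804·30.55 + 38142·35.34 + 43376·50.39 = 1124362.2 + 1347938.28 + 2185716.64 = 4658017.12.
Divide by N: 4658017.12 / 118322 = 39.3673... → 39.37.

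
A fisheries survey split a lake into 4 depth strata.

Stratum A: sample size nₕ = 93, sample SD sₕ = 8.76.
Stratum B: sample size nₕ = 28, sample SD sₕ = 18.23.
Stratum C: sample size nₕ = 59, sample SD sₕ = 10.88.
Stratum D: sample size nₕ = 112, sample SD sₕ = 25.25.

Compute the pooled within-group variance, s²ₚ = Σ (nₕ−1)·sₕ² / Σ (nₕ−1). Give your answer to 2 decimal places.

325.24

A: (93−1)·8.76² = 92·76.7376 = 7059.8592
B: (28−1)·18.23² = 27·332.3329 = 8972.9883
C: (59−1)·10.88² = 58·118.3744 = 6865.7152
D: (112−1)·25.25² = 111·637.5625 = 70769.4375
Numerator = 93668.0002; denominator = Σ(nₕ−1) = 288.
s²ₚ = 93668.0002/288 = 325.2361... → 325.24.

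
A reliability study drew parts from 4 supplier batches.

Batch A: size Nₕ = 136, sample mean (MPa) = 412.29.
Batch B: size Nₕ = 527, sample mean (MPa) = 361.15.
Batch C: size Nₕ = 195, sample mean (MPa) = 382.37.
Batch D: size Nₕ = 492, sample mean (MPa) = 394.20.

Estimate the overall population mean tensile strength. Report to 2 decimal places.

381.41

x̄_st = (Σ Nₕx̄ₕ) / (Σ Nₕ) = (136·412.29 + 527·361.15 + 195·382.37 + 492·394.20) / 1350
= 514906.04 / 1350 = 381.4119... → 381.41.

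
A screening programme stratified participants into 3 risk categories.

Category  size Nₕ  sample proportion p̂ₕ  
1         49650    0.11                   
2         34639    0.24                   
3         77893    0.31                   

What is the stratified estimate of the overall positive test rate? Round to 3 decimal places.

0.234

Wₕ = Nₕ/N with N = 162182: 0.3061, 0.2136, 0.4803.
p̂_st = 0.3061·0.11 + 0.2136·0.24 + 0.4803·0.31 ≈ 0.23382... → 0.234.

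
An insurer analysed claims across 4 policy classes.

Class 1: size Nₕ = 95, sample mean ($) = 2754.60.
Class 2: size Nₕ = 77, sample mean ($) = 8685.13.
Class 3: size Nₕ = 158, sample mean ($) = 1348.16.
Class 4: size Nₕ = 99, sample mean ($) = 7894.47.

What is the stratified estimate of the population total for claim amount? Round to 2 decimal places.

1925003.82

Population total = Σ Nₕ·x̄ₕ (each stratum's size times its mean).
95·2754.60 + 77·8685.13 + 158·1348.16 + 99·7894.47 = 261687 + 668755.01 + 213009.28 + 781552.53 = 1925003.82.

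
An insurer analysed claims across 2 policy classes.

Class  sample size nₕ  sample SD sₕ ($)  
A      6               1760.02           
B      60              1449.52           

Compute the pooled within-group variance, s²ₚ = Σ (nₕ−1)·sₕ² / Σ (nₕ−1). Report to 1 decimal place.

Degrees of freedom: 5 + 59 = 64.
Σ(nₕ−1)sₕ² = 5·3097670.4004 + 59·2101108.2304 = 139453737.5956.
s²ₚ = 139453737.5956 / 64 = 2178964.650... → 2178964.6.

2178964.6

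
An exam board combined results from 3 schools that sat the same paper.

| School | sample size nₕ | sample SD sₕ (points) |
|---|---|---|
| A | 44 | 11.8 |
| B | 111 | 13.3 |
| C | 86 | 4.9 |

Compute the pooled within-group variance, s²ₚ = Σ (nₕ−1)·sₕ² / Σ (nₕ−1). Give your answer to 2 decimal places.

115.49

Degrees of freedom: 43 + 110 + 85 = 238.
Σ(nₕ−1)sₕ² = 43·139.24 + 110·176.89 + 85·24.01 = 27486.07.
s²ₚ = 27486.07 / 238 = 115.4877... → 115.49.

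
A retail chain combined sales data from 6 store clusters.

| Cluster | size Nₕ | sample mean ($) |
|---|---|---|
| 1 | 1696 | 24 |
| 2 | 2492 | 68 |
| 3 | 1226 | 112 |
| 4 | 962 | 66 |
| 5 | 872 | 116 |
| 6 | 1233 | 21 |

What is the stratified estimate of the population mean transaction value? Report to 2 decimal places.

x̄_st = (Σ Nₕx̄ₕ) / (Σ Nₕ) = (1696·24 + 2492·68 + 1226·112 + 962·66 + 872·116 + 1233·21) / 8481
= 538009 / 8481 = 63.4370... → 63.44.

63.44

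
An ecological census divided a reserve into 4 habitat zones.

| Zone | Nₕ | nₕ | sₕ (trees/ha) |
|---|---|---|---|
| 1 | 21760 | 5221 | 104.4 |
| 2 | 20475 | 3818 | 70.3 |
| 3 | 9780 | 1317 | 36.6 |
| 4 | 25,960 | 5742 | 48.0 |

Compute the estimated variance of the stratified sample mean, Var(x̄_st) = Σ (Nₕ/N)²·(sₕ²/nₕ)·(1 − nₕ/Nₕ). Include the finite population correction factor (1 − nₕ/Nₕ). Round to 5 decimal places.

N = 77975. Term for each stratum: Wₕ²sₕ²/nₕ·(1−nₕ/Nₕ).
Var(x̄_st) = 0.12356762 + 0.07260803 + 0.01384614 + 0.03463789 = 0.24465968 → 0.24466.

0.24466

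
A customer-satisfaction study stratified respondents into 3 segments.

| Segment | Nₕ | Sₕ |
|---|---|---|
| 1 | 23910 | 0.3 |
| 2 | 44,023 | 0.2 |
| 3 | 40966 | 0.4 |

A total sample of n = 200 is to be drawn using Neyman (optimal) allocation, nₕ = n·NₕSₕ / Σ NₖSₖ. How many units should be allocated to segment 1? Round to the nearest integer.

44

1: NₕSₕ = 23910·0.3 = 7173
2: NₕSₕ = 44023·0.2 = 8804.6
3: NₕSₕ = 40966·0.4 = 16386.4
Σ NₕSₕ = 32364.
n_1 = 200·7173/32364 = 44.327... → 44.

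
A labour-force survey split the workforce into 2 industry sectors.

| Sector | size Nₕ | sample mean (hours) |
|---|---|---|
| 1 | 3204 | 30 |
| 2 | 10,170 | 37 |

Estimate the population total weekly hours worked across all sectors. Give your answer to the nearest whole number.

472410

Population total = Σ Nₕ·x̄ₕ (each stratum's size times its mean).
3204·30 + 10170·37 = 96120 + 376290 = 472410.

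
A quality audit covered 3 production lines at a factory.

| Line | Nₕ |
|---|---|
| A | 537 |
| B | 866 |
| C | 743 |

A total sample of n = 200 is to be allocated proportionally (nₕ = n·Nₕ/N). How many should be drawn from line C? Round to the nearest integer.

69

N = 537 + 866 + 743 = 2146.
n_C = 200·743/2146 = 69.245... → 69.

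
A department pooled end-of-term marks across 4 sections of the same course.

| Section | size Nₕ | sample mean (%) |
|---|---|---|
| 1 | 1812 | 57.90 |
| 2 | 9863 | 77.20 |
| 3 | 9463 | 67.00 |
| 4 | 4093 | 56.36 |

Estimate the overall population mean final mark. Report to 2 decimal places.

68.61

x̄_st = (Σ Nₕx̄ₕ) / (Σ Nₕ) = (1812·57.90 + 9863·77.20 + 9463·67.00 + 4093·56.36) / 25231
= 1731040.88 / 25231 = 68.6077... → 68.61.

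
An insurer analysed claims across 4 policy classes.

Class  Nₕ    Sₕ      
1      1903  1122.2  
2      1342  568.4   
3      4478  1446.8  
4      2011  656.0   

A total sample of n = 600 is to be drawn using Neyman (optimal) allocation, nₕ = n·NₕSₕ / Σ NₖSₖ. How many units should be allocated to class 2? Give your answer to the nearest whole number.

1: NₕSₕ = 1903·1122.2 = 2135546.6
2: NₕSₕ = 1342·568.4 = 762792.8
3: NₕSₕ = 4478·1446.8 = 6478770.4
4: NₕSₕ = 2011·656.0 = 1319216
Σ NₕSₕ = 10696325.8.
n_2 = 600·762792.8/10696325.8 = 42.788... → 43.

43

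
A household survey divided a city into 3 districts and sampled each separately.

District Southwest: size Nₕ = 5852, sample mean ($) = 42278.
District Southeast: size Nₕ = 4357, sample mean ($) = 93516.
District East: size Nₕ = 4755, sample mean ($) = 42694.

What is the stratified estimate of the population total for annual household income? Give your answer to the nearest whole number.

Southwest: 5852·42278 = 247410856
Southeast: 4357·93516 = 407449212
East: 4755·42694 = 203009970
τ̂ = Σ Nₕx̄ₕ = 857870038.

857870038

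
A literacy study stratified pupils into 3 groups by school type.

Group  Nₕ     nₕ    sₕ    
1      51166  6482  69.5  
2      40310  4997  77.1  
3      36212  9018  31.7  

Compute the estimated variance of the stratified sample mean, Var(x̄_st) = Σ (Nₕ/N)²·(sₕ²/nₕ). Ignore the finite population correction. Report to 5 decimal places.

N = 127688. Term for each stratum: Wₕ²sₕ²/nₕ.
Var(x̄_st) = 0.11965293 + 0.11855635 + 0.00896217 = 0.24717146 → 0.24717.

0.24717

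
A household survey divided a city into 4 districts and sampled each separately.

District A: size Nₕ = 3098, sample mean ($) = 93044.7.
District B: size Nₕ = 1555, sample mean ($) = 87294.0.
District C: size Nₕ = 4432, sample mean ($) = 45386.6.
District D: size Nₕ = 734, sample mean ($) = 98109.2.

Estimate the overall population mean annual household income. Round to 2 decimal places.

71001.14

N = 3098 + 1555 + 4432 + 734 = 9819.
Weight each subgroup mean by Nₕ/N and sum.
Σ Nₕx̄ₕ = 3098·93044.7 + 1555·87294.0 + 4432·45386.6 + 734·98109.2 = 288252480.6 + 135742170 + 201153411.2 + 72012152.8 = 697160214.6.
Divide by N: 697160214.6 / 9819 = 71001.1421... → 71001.14.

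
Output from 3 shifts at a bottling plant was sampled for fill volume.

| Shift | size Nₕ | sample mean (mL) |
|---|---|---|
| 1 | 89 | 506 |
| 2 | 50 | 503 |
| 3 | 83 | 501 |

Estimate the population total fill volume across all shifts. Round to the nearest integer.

1: 89·506 = 45034
2: 50·503 = 25150
3: 83·501 = 41583
τ̂ = Σ Nₕx̄ₕ = 111767.

111767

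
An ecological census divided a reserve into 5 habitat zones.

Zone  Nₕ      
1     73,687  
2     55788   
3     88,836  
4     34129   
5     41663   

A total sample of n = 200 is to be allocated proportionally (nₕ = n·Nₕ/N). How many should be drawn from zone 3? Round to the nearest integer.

N = 73687 + 55788 + 88836 + 34129 + 41663 = 294103.
n_3 = 200·88836/294103 = 60.411... → 60.

60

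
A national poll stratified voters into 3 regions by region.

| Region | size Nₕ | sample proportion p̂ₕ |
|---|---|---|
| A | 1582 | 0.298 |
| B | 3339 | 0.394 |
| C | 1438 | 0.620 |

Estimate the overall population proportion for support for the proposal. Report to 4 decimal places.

0.4212

N = 1582 + 3339 + 1438 = 6359.
Overall proportion = Σ (Nₕ/N)·p̂ₕ.
Σ Nₕp̂ₕ = 471.436 + 1315.566 + 891.56 = 2678.562.
2678.562 / 6359 = 0.421224... → 0.4212.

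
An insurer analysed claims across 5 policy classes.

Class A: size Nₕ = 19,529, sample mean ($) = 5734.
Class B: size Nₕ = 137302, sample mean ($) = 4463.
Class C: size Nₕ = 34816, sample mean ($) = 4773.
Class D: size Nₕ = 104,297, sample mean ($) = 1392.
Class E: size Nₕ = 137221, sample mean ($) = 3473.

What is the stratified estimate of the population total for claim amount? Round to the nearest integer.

1512684837

A: 19529·5734 = 111979286
B: 137302·4463 = 612778826
C: 34816·4773 = 166176768
D: 104297·1392 = 145181424
E: 137221·3473 = 476568533
τ̂ = Σ Nₕx̄ₕ = 1512684837.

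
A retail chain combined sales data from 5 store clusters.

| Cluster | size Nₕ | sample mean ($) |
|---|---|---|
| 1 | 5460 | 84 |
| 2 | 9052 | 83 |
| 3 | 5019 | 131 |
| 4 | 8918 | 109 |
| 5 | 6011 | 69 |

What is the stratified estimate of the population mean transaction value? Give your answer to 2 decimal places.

94.44

x̄_st = (Σ Nₕx̄ₕ) / (Σ Nₕ) = (5460·84 + 9052·83 + 5019·131 + 8918·109 + 6011·69) / 34460
= 3254266 / 34460 = 94.4360... → 94.44.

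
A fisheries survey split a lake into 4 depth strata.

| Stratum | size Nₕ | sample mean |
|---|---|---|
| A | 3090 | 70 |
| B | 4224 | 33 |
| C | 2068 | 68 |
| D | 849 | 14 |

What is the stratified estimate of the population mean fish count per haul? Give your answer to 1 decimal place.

N = 3090 + 4224 + 2068 + 849 = 10231.
Overall mean = Σ (Nₕ/N)·x̄ₕ — weight by population share, not a simple average.
Σ Nₕx̄ₕ = 3090·70 + 4224·33 + 2068·68 + 849·14 = 216300 + 139392 + 140624 + 11886 = 508202.
Divide by N: 508202 / 10231 = 49.673... → 49.7.

49.7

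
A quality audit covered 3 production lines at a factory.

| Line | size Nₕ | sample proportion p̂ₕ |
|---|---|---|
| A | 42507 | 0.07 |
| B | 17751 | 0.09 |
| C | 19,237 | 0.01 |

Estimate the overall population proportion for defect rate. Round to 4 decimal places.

0.0599

Wₕ = Nₕ/N with N = 79495: 0.5347, 0.2233, 0.2420.
p̂_st = 0.5347·0.07 + 0.2233·0.09 + 0.2420·0.01 ≈ 0.059947... → 0.0599.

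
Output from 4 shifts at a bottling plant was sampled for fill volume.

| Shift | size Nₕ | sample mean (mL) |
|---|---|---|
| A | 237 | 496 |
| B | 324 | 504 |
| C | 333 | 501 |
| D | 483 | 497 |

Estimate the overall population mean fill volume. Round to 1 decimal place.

N = 1377; weights Wₕ = Nₕ/N = (0.1721, 0.2353, 0.2418, 0.3508).
x̄_st = Σ Wₕ·x̄ₕ = 0.1721·496 + 0.2353·504 + 0.2418·501 + 0.3508·497 ≈ 499.442...
→ 499.4.

499.4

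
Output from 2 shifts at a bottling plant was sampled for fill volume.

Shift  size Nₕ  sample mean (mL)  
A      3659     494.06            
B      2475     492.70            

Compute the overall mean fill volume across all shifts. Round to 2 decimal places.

N = 6134; weights Wₕ = Nₕ/N = (0.5965, 0.4035).
x̄_st = Σ Wₕ·x̄ₕ = 0.5965·494.06 + 0.4035·492.70 ≈ 493.5113...
→ 493.51.

493.51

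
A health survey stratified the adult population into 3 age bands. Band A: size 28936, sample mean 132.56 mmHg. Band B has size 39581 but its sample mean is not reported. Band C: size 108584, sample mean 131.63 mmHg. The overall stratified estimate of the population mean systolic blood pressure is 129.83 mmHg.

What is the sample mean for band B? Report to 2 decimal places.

122.90

N = 28936 + 39581 + 108584 = 177101.
Overall total = μ·N = 129.83·177101 = 22993022.83.
Subtract the known strata: 28936·132.56 + 108584·131.63 = 18128668.08.
Remaining total for band B: 22993022.83 − 18128668.08 = 4864354.75.
Divide by its size: 4864354.75 / 39581 = 122.8962... → 122.90.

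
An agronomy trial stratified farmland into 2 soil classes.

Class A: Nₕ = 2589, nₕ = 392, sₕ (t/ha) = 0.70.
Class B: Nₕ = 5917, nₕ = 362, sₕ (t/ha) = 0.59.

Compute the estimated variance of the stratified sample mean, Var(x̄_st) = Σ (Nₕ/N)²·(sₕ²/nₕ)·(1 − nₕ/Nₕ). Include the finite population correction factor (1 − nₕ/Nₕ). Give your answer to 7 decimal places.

N = 8506. Term for each stratum: Wₕ²sₕ²/nₕ·(1−nₕ/Nₕ).
Var(x̄_st) = 0.0000982701 + 0.0004368480 = 0.0005351181 → 0.0005351.

0.0005351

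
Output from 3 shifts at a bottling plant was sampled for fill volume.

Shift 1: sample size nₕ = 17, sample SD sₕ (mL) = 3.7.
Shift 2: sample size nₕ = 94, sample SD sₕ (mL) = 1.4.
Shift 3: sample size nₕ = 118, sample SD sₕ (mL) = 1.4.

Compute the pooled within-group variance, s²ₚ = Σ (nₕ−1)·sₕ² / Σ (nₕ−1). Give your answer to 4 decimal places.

1: (17−1)·3.7² = 16·13.69 = 219.04
2: (94−1)·1.4² = 93·1.96 = 182.28
3: (118−1)·1.4² = 117·1.96 = 229.32
Numerator = 630.64; denominator = Σ(nₕ−1) = 226.
s²ₚ = 630.64/226 = 2.790442... → 2.7904.

2.7904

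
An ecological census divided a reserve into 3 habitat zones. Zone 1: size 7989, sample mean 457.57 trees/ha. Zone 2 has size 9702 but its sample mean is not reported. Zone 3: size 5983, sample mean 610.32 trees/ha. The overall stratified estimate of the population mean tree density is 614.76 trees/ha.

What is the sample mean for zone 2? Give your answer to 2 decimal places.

746.93

Σ Nₕx̄ₕ = N·μ, so 9702·x̄_2 = 23674·614.76 − (7989·457.57 + 5983·610.32).
= 14553828.24 − 7307071.29 = 7246756.95.
x̄_2 = 7246756.95 / 9702 = 746.9343... → 746.93.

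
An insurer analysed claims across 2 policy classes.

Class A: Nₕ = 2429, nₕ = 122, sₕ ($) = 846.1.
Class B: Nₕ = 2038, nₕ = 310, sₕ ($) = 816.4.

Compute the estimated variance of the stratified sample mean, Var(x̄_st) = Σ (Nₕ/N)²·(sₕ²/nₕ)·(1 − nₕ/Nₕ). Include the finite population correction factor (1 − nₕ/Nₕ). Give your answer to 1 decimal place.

2027.3

N = 4467. Term for each stratum: Wₕ²sₕ²/nₕ·(1−nₕ/Nₕ).
Var(x̄_st) = 1647.8845 + 379.4550 = 2027.3395 → 2027.3.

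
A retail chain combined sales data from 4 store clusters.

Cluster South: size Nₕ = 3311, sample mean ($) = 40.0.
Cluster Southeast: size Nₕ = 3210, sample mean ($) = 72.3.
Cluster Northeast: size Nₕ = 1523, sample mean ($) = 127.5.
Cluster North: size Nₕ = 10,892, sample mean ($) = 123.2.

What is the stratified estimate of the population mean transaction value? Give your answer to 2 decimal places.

N = 18936; weights Wₕ = Nₕ/N = (0.1749, 0.1695, 0.0804, 0.5752).
x̄_st = Σ Wₕ·x̄ₕ = 0.1749·40.0 + 0.1695·72.3 + 0.0804·127.5 + 0.5752·123.2 ≈ 100.3697...
→ 100.37.

100.37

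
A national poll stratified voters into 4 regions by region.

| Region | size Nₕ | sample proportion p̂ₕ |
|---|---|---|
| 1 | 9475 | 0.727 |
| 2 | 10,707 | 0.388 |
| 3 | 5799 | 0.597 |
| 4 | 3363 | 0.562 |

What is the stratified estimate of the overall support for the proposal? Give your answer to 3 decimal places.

N = 9475 + 10707 + 5799 + 3363 = 29344.
Overall proportion = Σ (Nₕ/N)·p̂ₕ.
Σ Nₕp̂ₕ = 6888.325 + 4154.316 + 3462.003 + 1890.006 = 16394.65.
16394.65 / 29344 = 0.55871... → 0.559.

0.559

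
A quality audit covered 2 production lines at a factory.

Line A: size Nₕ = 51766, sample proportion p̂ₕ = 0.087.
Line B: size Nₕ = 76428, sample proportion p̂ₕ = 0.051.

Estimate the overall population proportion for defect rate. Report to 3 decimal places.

Wₕ = Nₕ/N with N = 128194: 0.4038, 0.5962.
p̂_st = 0.4038·0.087 + 0.5962·0.051 ≈ 0.06554... → 0.066.

0.066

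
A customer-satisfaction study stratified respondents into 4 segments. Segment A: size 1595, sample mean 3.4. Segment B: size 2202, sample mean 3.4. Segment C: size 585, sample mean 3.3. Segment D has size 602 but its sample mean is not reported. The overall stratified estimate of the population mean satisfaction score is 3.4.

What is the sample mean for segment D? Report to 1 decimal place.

3.5

N = 1595 + 2202 + 585 + 602 = 4984.
Overall total = μ·N = 3.4·4984 = 16945.6.
Subtract the known strata: 1595·3.4 + 2202·3.4 + 585·3.3 = 14840.3.
Remaining total for segment D: 16945.6 − 14840.3 = 2105.3.
Divide by its size: 2105.3 / 602 = 3.497... → 3.5.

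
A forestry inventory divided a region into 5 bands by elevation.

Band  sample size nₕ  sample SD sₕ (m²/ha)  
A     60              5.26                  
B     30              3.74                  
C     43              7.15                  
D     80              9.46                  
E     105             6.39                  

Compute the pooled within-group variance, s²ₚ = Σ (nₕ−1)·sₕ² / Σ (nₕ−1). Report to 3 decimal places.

Degrees of freedom: 59 + 29 + 42 + 79 + 104 = 313.
Σ(nₕ−1)sₕ² = 59·27.6676 + 29·13.9876 + 42·51.1225 + 79·89.4916 + 104·40.8321 = 15501.5486.
s²ₚ = 15501.5486 / 313 = 49.52571... → 49.526.

49.526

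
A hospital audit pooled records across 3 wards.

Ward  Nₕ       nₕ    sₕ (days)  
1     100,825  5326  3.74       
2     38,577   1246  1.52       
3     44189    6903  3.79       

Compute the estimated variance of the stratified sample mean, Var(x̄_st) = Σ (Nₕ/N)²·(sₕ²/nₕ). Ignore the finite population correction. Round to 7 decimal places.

0.0009945

N = 183591. Term for each stratum: Wₕ²sₕ²/nₕ.
Var(x̄_st) = 0.0007920922 + 0.0000818697 + 0.0001205497 = 0.0009945116 → 0.0009945.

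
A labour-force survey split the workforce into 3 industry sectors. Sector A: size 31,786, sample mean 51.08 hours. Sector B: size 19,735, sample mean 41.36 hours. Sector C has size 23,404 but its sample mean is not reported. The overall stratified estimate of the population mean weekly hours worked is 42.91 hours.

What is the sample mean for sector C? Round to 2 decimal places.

N = 31786 + 19735 + 23404 = 74925.
Overall total = μ·N = 42.91·74925 = 3215031.75.
Subtract the known strata: 31786·51.08 + 19735·41.36 = 2439868.48.
Remaining total for sector C: 3215031.75 − 2439868.48 = 775163.27.
Divide by its size: 775163.27 / 23404 = 33.1210... → 33.12.

33.12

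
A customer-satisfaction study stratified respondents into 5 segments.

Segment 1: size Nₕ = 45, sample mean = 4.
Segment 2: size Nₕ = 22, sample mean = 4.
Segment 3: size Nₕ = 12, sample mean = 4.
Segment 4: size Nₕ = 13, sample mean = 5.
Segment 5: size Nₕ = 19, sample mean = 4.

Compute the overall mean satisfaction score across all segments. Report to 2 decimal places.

4.12

N = 111; weights Wₕ = Nₕ/N = (0.4054, 0.1982, 0.1081, 0.1171, 0.1712).
x̄_st = Σ Wₕ·x̄ₕ = 0.4054·4 + 0.1982·4 + 0.1081·4 + 0.1171·5 + 0.1712·4 ≈ 4.1171...
→ 4.12.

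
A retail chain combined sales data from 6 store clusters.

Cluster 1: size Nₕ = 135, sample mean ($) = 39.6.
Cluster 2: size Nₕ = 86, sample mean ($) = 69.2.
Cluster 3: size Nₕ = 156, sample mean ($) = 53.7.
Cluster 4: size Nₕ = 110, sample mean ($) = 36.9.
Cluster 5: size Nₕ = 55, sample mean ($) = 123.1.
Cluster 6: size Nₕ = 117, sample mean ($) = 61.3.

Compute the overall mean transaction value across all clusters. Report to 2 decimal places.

N = 659; weights Wₕ = Nₕ/N = (0.2049, 0.1305, 0.2367, 0.1669, 0.0835, 0.1775).
x̄_st = Σ Wₕ·x̄ₕ = 0.2049·39.6 + 0.1305·69.2 + 0.2367·53.7 + 0.1669·36.9 + 0.0835·123.1 + 0.1775·61.3 ≈ 57.1715...
→ 57.17.

57.17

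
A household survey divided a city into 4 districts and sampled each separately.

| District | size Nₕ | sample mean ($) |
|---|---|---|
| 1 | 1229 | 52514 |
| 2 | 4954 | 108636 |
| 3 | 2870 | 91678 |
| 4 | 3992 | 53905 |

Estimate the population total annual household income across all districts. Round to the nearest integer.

Population total = Σ Nₕ·x̄ₕ (each stratum's size times its mean).
1229·52514 + 4954·108636 + 2870·91678 + 3992·53905 = 64539706 + 538182744 + 263115860 + 215188760 = 1081027070.

1081027070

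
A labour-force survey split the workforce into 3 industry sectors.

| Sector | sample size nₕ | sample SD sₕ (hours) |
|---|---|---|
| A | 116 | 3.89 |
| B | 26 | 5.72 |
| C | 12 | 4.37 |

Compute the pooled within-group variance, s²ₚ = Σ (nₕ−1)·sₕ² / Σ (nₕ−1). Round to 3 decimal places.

Degrees of freedom: 115 + 25 + 11 = 151.
Σ(nₕ−1)sₕ² = 115·15.1321 + 25·32.7184 + 11·19.0969 = 2768.2174.
s²ₚ = 2768.2174 / 151 = 18.33257... → 18.333.

18.333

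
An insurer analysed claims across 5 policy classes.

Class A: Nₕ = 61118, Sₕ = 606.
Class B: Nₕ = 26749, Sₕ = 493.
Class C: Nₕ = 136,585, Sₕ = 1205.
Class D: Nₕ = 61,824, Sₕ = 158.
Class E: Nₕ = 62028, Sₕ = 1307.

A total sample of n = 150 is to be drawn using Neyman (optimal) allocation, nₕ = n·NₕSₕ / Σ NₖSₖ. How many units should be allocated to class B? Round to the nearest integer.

A: NₕSₕ = 61118·606 = 37037508
B: NₕSₕ = 26749·493 = 13187257
C: NₕSₕ = 136585·1205 = 164584925
D: NₕSₕ = 61824·158 = 9768192
E: NₕSₕ = 62028·1307 = 81070596
Σ NₕSₕ = 305648478.
n_B = 150·13187257/305648478 = 6.472... → 6.

6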